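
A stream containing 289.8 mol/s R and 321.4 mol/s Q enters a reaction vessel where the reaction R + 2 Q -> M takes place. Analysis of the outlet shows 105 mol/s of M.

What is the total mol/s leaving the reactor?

401 mol/s

For M: n = n₀ + 1ξ → 105 = 0 + 1ξ, giving ξ = 105 mol/s.
Outlet amounts (n = n₀ + ν ξ):
  R: 289.8 − 1(105) = 184.8
  Q: 321.4 − 2(105) = 111.4
  M: 0 + 1(105) = 105
Total out = 184.8 + 111.4 + 105 = 401.2 mol/s.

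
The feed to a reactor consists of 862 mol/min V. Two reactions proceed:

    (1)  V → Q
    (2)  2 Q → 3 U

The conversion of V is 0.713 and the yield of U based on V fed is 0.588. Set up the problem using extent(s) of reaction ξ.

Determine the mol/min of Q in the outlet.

277 mol/min

Conversion of V: V consumed = 1ξ₁ = 0.713 × 862 → ξ₁ = 614.6 mol/min.
Yield of U: 3ξ₂ / 862 = 0.588 → ξ₂ = 169 mol/min.
Outlet amounts (n = n₀ + Σ ν·ξ):
  V: 862 − 1(614.6) = 247.4
  Q: 0 + 1(614.6) − 2(169) = 276.7
  U: 0 + 3(169) = 506.9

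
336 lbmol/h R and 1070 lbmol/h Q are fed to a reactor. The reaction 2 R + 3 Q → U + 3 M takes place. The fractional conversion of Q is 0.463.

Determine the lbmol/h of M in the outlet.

Q reacted = 0.463 × 1070 = 495.4 lbmol/h; ν_Q = −3, so ξ = 495.4/3 = 165.1 lbmol/h.
Outlet amounts (n = n₀ + ν ξ):
  R: 336 − 2(165.1) = 5.727
  Q: 1070 − 3(165.1) = 574.6
  U: 0 + 1(165.1) = 165.1
  M: 0 + 3(165.1) = 495.4

495 lbmol/h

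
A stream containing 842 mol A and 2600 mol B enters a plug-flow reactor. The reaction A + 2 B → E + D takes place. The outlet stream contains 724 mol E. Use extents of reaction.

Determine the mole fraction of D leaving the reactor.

For E: n = n₀ + 1ξ → 724 = 0 + 1ξ, giving ξ = 724 mol.
Outlet amounts (n = n₀ + ν ξ):
  A: 842 − 1(724) = 118
  B: 2600 − 2(724) = 1152
  E: 0 + 1(724) = 724
  D: 0 + 1(724) = 724
Total out = 2718 mol; y_D = 724 / 2718 = 0.2664.

0.266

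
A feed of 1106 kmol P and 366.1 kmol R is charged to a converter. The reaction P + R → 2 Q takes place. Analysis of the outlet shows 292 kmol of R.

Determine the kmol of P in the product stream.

For R: n = n₀ − 1ξ → 292 = 366.1 − 1ξ, giving ξ = 74.1 kmol.
Outlet amounts (n = n₀ + ν ξ):
  P: 1106 − 1(74.1) = 1032
  R: 366.1 − 1(74.1) = 292
  Q: 0 + 2(74.1) = 148.2

1030 kmol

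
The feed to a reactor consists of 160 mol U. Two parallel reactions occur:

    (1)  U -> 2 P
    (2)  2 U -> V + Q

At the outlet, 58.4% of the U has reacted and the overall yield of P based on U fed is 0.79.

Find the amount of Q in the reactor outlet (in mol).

Yield of P: 2ξ₁ / 160 = 0.79 → ξ₁ = 63.2 mol.
Conversion of U: 1ξ₁ + 2ξ₂ = 0.584 × 160 = 93.44 → ξ₂ = 15.12 mol.
Outlet amounts (n = n₀ + Σ ν·ξ):
  U: 160 − 1(63.2) − 2(15.12) = 66.56
  P: 0 + 2(63.2) = 126.4
  V: 0 + 1(15.12) = 15.12
  Q: 0 + 1(15.12) = 15.12

15.1 mol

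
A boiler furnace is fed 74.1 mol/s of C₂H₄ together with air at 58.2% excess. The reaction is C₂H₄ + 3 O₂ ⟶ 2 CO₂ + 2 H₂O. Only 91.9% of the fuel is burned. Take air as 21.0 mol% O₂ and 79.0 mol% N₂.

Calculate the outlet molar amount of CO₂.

136 mol/s

Stoichiometric O₂ = 3 × 74.1 = 222.3 mol/s; O₂ fed = 222.3 × 1.582 = 351.7 mol/s.
N₂ fed = 351.7 × 79/21 = 1323 mol/s.
Fuel reacted = 0.919 × 74.1 → ξ = 68.1 mol/s.
Outlet (n = n₀ + ν ξ):
  C₂H₄: 74.1 − 1(68.1) = 6.002
  O₂: 351.7 − 3(68.1) = 147.4
  N₂: 1323 (inert)
  CO₂: 0 + 2(68.1) = 136.2
  H₂O: 0 + 2(68.1) = 136.2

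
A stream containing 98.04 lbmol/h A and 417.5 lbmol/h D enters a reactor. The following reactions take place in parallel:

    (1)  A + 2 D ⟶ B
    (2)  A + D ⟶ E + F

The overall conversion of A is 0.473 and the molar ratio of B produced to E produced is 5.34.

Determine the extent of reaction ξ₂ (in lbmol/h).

Conversion of A: A consumed = 0.473 × 98.04 = 46.37 lbmol/h = 1ξ₁ + 1ξ₂.
Selectivity: 1ξ₁ / (1ξ₂) = 5.34 → ξ₁ = 5.34 ξ₂.
Substitute: (1·5.34 + 1) ξ₂ = 46.37 → ξ₂ = 7.314 lbmol/h, ξ₁ = 39.06 lbmol/h.
Outlet amounts (n = n₀ + Σ ν·ξ):
  A: 98.04 − 1(39.06) − 1(7.314) = 51.67
  D: 417.5 − 2(39.06) − 1(7.314) = 332.1
  B: 0 + 1(39.06) = 39.06
  E: 0 + 1(7.314) = 7.314
  F: 0 + 1(7.314) = 7.314

ξ₂ = 7.31 lbmol/h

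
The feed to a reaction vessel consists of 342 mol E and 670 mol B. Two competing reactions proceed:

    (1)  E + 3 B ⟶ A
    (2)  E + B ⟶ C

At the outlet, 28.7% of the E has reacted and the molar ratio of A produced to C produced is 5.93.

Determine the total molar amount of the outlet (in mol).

Conversion of E: E consumed = 0.287 × 342 = 98.15 mol = 1ξ₁ + 1ξ₂.
Selectivity: 1ξ₁ / (1ξ₂) = 5.93 → ξ₁ = 5.93 ξ₂.
Substitute: (1·5.93 + 1) ξ₂ = 98.15 → ξ₂ = 14.16 mol, ξ₁ = 83.99 mol.
Outlet amounts (n = n₀ + Σ ν·ξ):
  E: 342 − 1(83.99) − 1(14.16) = 243.8
  B: 670 − 3(83.99) − 1(14.16) = 403.9
  A: 0 + 1(83.99) = 83.99
  C: 0 + 1(14.16) = 14.16
Total out = 243.8 + 403.9 + 83.99 + 14.16 = 745.9 mol.

746 mol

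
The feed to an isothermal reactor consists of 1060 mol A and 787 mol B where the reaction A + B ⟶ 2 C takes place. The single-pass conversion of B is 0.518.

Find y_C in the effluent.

B reacted = 0.518 × 787 = 407.7 mol; ν_B = −1, so ξ = 407.7/1 = 407.7 mol.
Outlet amounts (n = n₀ + ν ξ):
  A: 1060 − 1(407.7) = 652.3
  B: 787 − 1(407.7) = 379.3
  C: 0 + 2(407.7) = 815.3
Total out = 1847 mol; y_C = 815.3 / 1847 = 0.4414.

0.441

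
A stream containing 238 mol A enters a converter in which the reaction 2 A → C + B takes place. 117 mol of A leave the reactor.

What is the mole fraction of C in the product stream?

0.254

For A: n = n₀ − 2ξ → 117 = 238 − 2ξ, giving ξ = 60.5 mol.
Outlet amounts (n = n₀ + ν ξ):
  A: 238 − 2(60.5) = 117
  C: 0 + 1(60.5) = 60.5
  B: 0 + 1(60.5) = 60.5
Total out = 238 mol; y_C = 60.5 / 238 = 0.2542.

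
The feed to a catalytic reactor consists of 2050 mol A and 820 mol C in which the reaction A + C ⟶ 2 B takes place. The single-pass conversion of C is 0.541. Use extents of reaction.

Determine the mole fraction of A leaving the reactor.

C reacted = 0.541 × 820 = 443.6 mol; ν_C = −1, so ξ = 443.6/1 = 443.6 mol.
Outlet amounts (n = n₀ + ν ξ):
  A: 2050 − 1(443.6) = 1606
  C: 820 − 1(443.6) = 376.4
  B: 0 + 2(443.6) = 887.2
Total out = 2870 mol; y_A = 1606 / 2870 = 0.5597.

0.56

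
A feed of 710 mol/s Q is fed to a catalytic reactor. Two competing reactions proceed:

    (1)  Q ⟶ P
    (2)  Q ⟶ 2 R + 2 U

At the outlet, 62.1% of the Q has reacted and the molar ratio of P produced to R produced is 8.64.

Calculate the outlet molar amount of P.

Conversion of Q: Q consumed = 0.621 × 710 = 440.9 mol/s = 1ξ₁ + 1ξ₂.
Selectivity: 1ξ₁ / (2ξ₂) = 8.64 → ξ₁ = 17.28 ξ₂.
Substitute: (1·17.28 + 1) ξ₂ = 440.9 → ξ₂ = 24.12 mol/s, ξ₁ = 416.8 mol/s.
Outlet amounts (n = n₀ + Σ ν·ξ):
  Q: 710 − 1(416.8) − 1(24.12) = 269.1
  P: 0 + 1(416.8) = 416.8
  R: 0 + 2(24.12) = 48.24
  U: 0 + 2(24.12) = 48.24

417 mol/s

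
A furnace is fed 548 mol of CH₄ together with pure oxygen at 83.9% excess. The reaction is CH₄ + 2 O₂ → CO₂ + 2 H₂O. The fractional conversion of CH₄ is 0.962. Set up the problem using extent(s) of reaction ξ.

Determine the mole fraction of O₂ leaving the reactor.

Stoichiometric O₂ = 2 × 548 = 1096 mol; O₂ fed = 1096 × 1.839 = 2016 mol.
Fuel reacted = 0.962 × 548 → ξ = 527.2 mol.
Outlet (n = n₀ + ν ξ):
  CH₄: 548 − 1(527.2) = 20.82
  O₂: 2016 − 2(527.2) = 961.2
  CO₂: 0 + 1(527.2) = 527.2
  H₂O: 0 + 2(527.2) = 1054
Total out = 2564 mol; y_O₂ = 961.2 / 2564 = 0.3749.

0.375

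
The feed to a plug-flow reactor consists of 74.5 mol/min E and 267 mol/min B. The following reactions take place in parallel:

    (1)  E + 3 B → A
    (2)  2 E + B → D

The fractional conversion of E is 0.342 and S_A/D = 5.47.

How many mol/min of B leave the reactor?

Conversion of E: E consumed = 0.342 × 74.5 = 25.48 mol/min = 1ξ₁ + 2ξ₂.
Selectivity: 1ξ₁ / (1ξ₂) = 5.47 → ξ₁ = 5.47 ξ₂.
Substitute: (1·5.47 + 2) ξ₂ = 25.48 → ξ₂ = 3.411 mol/min, ξ₁ = 18.66 mol/min.
Outlet amounts (n = n₀ + Σ ν·ξ):
  E: 74.5 − 1(18.66) − 2(3.411) = 49.02
  B: 267 − 3(18.66) − 1(3.411) = 207.6
  A: 0 + 1(18.66) = 18.66
  D: 0 + 1(3.411) = 3.411

208 mol/min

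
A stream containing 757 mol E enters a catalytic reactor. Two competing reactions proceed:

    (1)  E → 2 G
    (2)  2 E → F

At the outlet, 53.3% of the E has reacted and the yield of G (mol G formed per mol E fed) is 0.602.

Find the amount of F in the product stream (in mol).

Yield of G: 2ξ₁ / 757 = 0.602 → ξ₁ = 227.9 mol.
Conversion of E: 1ξ₁ + 2ξ₂ = 0.533 × 757 = 403.5 → ξ₂ = 87.81 mol.
Outlet amounts (n = n₀ + Σ ν·ξ):
  E: 757 − 1(227.9) − 2(87.81) = 353.5
  G: 0 + 2(227.9) = 455.7
  F: 0 + 1(87.81) = 87.81

87.8 mol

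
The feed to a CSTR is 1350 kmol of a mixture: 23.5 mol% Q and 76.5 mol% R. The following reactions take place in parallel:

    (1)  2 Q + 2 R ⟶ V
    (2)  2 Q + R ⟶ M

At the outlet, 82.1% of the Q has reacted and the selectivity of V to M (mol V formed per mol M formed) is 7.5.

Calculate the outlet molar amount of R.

788 kmol

Conversion of Q: Q consumed = 0.821 × 317.2 = 260.5 kmol = 2ξ₁ + 2ξ₂.
Selectivity: 1ξ₁ / (1ξ₂) = 7.5 → ξ₁ = 7.5 ξ₂.
Substitute: (2·7.5 + 2) ξ₂ = 260.5 → ξ₂ = 15.32 kmol, ξ₁ = 114.9 kmol.
Outlet amounts (n = n₀ + Σ ν·ξ):
  Q: 317.2 − 2(114.9) − 2(15.32) = 56.79
  R: 1033 − 2(114.9) − 1(15.32) = 787.6
  V: 0 + 1(114.9) = 114.9
  M: 0 + 1(15.32) = 15.32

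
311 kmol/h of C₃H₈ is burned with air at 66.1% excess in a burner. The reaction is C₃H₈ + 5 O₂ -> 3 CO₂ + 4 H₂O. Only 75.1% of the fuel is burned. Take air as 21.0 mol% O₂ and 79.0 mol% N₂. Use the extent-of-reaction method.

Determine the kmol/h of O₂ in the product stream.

Stoichiometric O₂ = 5 × 311 = 1555 kmol/h; O₂ fed = 1555 × 1.661 = 2583 kmol/h.
N₂ fed = 2583 × 79/21 = 9716 kmol/h.
Fuel reacted = 0.751 × 311 → ξ = 233.6 kmol/h.
Outlet (n = n₀ + ν ξ):
  C₃H₈: 311 − 1(233.6) = 77.44
  O₂: 2583 − 5(233.6) = 1415
  N₂: 9716 (inert)
  CO₂: 0 + 3(233.6) = 700.7
  H₂O: 0 + 4(233.6) = 934.2

1420 kmol/h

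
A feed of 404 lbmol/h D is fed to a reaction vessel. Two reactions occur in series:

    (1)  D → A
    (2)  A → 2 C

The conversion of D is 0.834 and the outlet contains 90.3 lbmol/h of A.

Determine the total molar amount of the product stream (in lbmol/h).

651 lbmol/h

Conversion of D: D consumed = 1ξ₁ = 0.834 × 404 → ξ₁ = 336.9 lbmol/h.
A balance: n_A = 0 + 1ξ₁ − 1ξ₂ = 90.3 → ξ₂ = (1·336.9 − 90.3)/1 = 246.6 lbmol/h.
Outlet amounts (n = n₀ + Σ ν·ξ):
  D: 404 − 1(336.9) = 67.06
  A: 0 + 1(336.9) − 1(246.6) = 90.3
  C: 0 + 2(246.6) = 493.3
Total out = 67.06 + 90.3 + 493.3 = 650.6 lbmol/h.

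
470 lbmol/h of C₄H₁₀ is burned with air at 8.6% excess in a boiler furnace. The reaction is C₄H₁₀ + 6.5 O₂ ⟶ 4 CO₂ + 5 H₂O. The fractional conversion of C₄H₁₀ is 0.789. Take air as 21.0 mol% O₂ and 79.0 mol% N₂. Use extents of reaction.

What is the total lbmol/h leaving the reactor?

Stoichiometric O₂ = 6.5 × 470 = 3055 lbmol/h; O₂ fed = 3055 × 1.086 = 3318 lbmol/h.
N₂ fed = 3318 × 79/21 = 12480 lbmol/h.
Fuel reacted = 0.789 × 470 → ξ = 370.8 lbmol/h.
Outlet (n = n₀ + ν ξ):
  C₄H₁₀: 470 − 1(370.8) = 99.17
  O₂: 3318 − 6.5(370.8) = 907.3
  N₂: 12480 (inert)
  CO₂: 0 + 4(370.8) = 1483
  H₂O: 0 + 5(370.8) = 1854
Total out = 99.17 + 907.3 + 12480 + 1483 + 1854 = 16820 lbmol/h.

16800 lbmol/h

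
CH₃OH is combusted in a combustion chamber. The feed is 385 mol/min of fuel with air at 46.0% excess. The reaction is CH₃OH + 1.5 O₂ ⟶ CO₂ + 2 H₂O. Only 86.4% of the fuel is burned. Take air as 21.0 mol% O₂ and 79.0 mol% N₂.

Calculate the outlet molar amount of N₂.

Stoichiometric O₂ = 1.5 × 385 = 577.5 mol/min; O₂ fed = 577.5 × 1.460 = 843.1 mol/min.
N₂ fed = 843.1 × 79/21 = 3172 mol/min.
Fuel reacted = 0.864 × 385 → ξ = 332.6 mol/min.
Outlet (n = n₀ + ν ξ):
  CH₃OH: 385 − 1(332.6) = 52.36
  O₂: 843.1 − 1.5(332.6) = 344.2
  N₂: 3172 (inert)
  CO₂: 0 + 1(332.6) = 332.6
  H₂O: 0 + 2(332.6) = 665.3

3170 mol/min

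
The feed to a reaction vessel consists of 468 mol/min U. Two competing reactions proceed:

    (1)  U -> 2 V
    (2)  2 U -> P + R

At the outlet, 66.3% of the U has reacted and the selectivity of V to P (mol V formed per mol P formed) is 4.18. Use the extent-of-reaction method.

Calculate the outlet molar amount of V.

Conversion of U: U consumed = 0.663 × 468 = 310.3 mol/min = 1ξ₁ + 2ξ₂.
Selectivity: 2ξ₁ / (1ξ₂) = 4.18 → ξ₁ = 2.09 ξ₂.
Substitute: (1·2.09 + 2) ξ₂ = 310.3 → ξ₂ = 75.86 mol/min, ξ₁ = 158.6 mol/min.
Outlet amounts (n = n₀ + Σ ν·ξ):
  U: 468 − 1(158.6) − 2(75.86) = 157.7
  V: 0 + 2(158.6) = 317.1
  P: 0 + 1(75.86) = 75.86
  R: 0 + 1(75.86) = 75.86

317 mol/min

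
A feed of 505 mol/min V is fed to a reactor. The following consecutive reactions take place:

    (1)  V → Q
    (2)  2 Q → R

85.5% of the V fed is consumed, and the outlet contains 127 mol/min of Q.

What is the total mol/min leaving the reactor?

Conversion of V: V consumed = 1ξ₁ = 0.855 × 505 → ξ₁ = 431.8 mol/min.
Q balance: n_Q = 0 + 1ξ₁ − 2ξ₂ = 127 → ξ₂ = (1·431.8 − 127)/2 = 152.4 mol/min.
Outlet amounts (n = n₀ + Σ ν·ξ):
  V: 505 − 1(431.8) = 73.23
  Q: 0 + 1(431.8) − 2(152.4) = 127
  R: 0 + 1(152.4) = 152.4
Total out = 73.23 + 127 + 152.4 = 352.6 mol/min.

353 mol/min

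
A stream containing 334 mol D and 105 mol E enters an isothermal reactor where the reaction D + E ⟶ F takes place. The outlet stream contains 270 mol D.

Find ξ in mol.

For D: n = n₀ − 1ξ → 270 = 334 − 1ξ, giving ξ = 64 mol.
Outlet amounts (n = n₀ + ν ξ):
  D: 334 − 1(64) = 270
  E: 105 − 1(64) = 41
  F: 0 + 1(64) = 64

ξ = 64 mol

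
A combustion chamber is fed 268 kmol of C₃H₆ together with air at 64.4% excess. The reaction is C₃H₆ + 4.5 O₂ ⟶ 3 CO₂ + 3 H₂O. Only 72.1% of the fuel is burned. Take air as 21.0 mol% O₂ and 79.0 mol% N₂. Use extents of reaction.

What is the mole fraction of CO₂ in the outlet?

0.0591

Stoichiometric O₂ = 4.5 × 268 = 1206 kmol; O₂ fed = 1206 × 1.644 = 1983 kmol.
N₂ fed = 1983 × 79/21 = 7459 kmol.
Fuel reacted = 0.721 × 268 → ξ = 193.2 kmol.
Outlet (n = n₀ + ν ξ):
  C₃H₆: 268 − 1(193.2) = 74.77
  O₂: 1983 − 4.5(193.2) = 1113
  N₂: 7459 (inert)
  CO₂: 0 + 3(193.2) = 579.7
  H₂O: 0 + 3(193.2) = 579.7
Total out = 9806 kmol; y_CO₂ = 579.7 / 9806 = 0.05912.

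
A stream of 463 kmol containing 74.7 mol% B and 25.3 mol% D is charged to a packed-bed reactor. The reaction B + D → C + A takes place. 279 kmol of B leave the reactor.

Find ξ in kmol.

ξ = 66.9 kmol

For B: n = n₀ − 1ξ → 279 = 345.9 − 1ξ, giving ξ = 66.86 kmol.
Outlet amounts (n = n₀ + ν ξ):
  B: 345.9 − 1(66.86) = 279
  D: 117.1 − 1(66.86) = 50.28
  C: 0 + 1(66.86) = 66.86
  A: 0 + 1(66.86) = 66.86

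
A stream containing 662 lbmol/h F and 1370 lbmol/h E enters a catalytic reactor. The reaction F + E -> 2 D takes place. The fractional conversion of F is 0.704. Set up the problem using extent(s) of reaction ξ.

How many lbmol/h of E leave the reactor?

904 lbmol/h

F reacted = 0.704 × 662 = 466 lbmol/h; ν_F = −1, so ξ = 466/1 = 466 lbmol/h.
Outlet amounts (n = n₀ + ν ξ):
  F: 662 − 1(466) = 196
  E: 1370 − 1(466) = 904
  D: 0 + 2(466) = 932.1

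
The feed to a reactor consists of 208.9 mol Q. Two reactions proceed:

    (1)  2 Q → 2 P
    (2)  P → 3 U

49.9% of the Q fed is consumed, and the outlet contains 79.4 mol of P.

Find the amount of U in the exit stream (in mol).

74.5 mol

Conversion of Q: Q consumed = 2ξ₁ = 0.499 × 208.9 → ξ₁ = 52.12 mol.
P balance: n_P = 0 + 2ξ₁ − 1ξ₂ = 79.4 → ξ₂ = (2·52.12 − 79.4)/1 = 24.84 mol.
Outlet amounts (n = n₀ + Σ ν·ξ):
  Q: 208.9 − 2(52.12) = 104.7
  P: 0 + 2(52.12) − 1(24.84) = 79.4
  U: 0 + 3(24.84) = 74.52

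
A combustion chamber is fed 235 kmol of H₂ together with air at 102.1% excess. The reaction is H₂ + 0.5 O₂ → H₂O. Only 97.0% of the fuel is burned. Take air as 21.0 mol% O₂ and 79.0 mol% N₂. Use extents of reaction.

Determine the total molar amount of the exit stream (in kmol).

1250 kmol

Stoichiometric O₂ = 0.5 × 235 = 117.5 kmol; O₂ fed = 117.5 × 2.021 = 237.5 kmol.
N₂ fed = 237.5 × 79/21 = 893.3 kmol.
Fuel reacted = 0.97 × 235 → ξ = 227.9 kmol.
Outlet (n = n₀ + ν ξ):
  H₂: 235 − 1(227.9) = 7.05
  O₂: 237.5 − 0.5(227.9) = 123.5
  N₂: 893.3 (inert)
  H₂O: 0 + 1(227.9) = 227.9
Total out = 7.05 + 123.5 + 893.3 + 227.9 = 1252 kmol.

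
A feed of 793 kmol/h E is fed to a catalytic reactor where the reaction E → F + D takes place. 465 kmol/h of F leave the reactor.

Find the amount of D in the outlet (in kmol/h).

For F: n = n₀ + 1ξ → 465 = 0 + 1ξ, giving ξ = 465 kmol/h.
Outlet amounts (n = n₀ + ν ξ):
  E: 793 − 1(465) = 328
  F: 0 + 1(465) = 465
  D: 0 + 1(465) = 465

465 kmol/h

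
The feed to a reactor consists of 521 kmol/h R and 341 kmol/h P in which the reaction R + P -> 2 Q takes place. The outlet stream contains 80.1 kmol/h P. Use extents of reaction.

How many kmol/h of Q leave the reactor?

522 kmol/h

For P: n = n₀ − 1ξ → 80.1 = 341 − 1ξ, giving ξ = 260.9 kmol/h.
Outlet amounts (n = n₀ + ν ξ):
  R: 521 − 1(260.9) = 260.1
  P: 341 − 1(260.9) = 80.1
  Q: 0 + 2(260.9) = 521.8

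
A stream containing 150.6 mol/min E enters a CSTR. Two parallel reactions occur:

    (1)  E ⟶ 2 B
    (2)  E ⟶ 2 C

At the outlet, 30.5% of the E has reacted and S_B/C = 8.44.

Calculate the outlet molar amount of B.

82.1 mol/min

Conversion of E: E consumed = 0.305 × 150.6 = 45.93 mol/min = 1ξ₁ + 1ξ₂.
Selectivity: 2ξ₁ / (2ξ₂) = 8.44 → ξ₁ = 8.44 ξ₂.
Substitute: (1·8.44 + 1) ξ₂ = 45.93 → ξ₂ = 4.866 mol/min, ξ₁ = 41.07 mol/min.
Outlet amounts (n = n₀ + Σ ν·ξ):
  E: 150.6 − 1(41.07) − 1(4.866) = 104.7
  B: 0 + 2(41.07) = 82.13
  C: 0 + 2(4.866) = 9.732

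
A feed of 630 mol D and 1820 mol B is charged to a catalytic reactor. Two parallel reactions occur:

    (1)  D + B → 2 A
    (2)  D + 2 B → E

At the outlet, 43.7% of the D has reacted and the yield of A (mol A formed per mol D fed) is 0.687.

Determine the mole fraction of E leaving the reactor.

Yield of A: 2ξ₁ / 630 = 0.687 → ξ₁ = 216.4 mol.
Conversion of D: 1ξ₁ + 1ξ₂ = 0.437 × 630 = 275.3 → ξ₂ = 58.9 mol.
Outlet amounts (n = n₀ + Σ ν·ξ):
  D: 630 − 1(216.4) − 1(58.9) = 354.7
  B: 1820 − 1(216.4) − 2(58.9) = 1486
  A: 0 + 2(216.4) = 432.8
  E: 0 + 1(58.9) = 58.9
Total out = 2332 mol; y_E = 58.9 / 2332 = 0.02526.

0.0253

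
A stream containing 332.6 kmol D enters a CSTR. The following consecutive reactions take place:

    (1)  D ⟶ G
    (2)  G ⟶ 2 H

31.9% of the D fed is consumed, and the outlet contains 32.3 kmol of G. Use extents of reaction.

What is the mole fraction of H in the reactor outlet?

Conversion of D: D consumed = 1ξ₁ = 0.319 × 332.6 → ξ₁ = 106.1 kmol.
G balance: n_G = 0 + 1ξ₁ − 1ξ₂ = 32.3 → ξ₂ = (1·106.1 − 32.3)/1 = 73.8 kmol.
Outlet amounts (n = n₀ + Σ ν·ξ):
  D: 332.6 − 1(106.1) = 226.5
  G: 0 + 1(106.1) − 1(73.8) = 32.3
  H: 0 + 2(73.8) = 147.6
Total out = 406.4 kmol; y_H = 147.6 / 406.4 = 0.3632.

0.363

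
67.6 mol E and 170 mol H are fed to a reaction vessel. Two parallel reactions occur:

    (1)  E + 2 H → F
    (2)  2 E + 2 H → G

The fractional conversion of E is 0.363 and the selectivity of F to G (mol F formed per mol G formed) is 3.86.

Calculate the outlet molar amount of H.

129 mol

Conversion of E: E consumed = 0.363 × 67.6 = 24.54 mol = 1ξ₁ + 2ξ₂.
Selectivity: 1ξ₁ / (1ξ₂) = 3.86 → ξ₁ = 3.86 ξ₂.
Substitute: (1·3.86 + 2) ξ₂ = 24.54 → ξ₂ = 4.188 mol, ξ₁ = 16.16 mol.
Outlet amounts (n = n₀ + Σ ν·ξ):
  E: 67.6 − 1(16.16) − 2(4.188) = 43.06
  H: 170 − 2(16.16) − 2(4.188) = 129.3
  F: 0 + 1(16.16) = 16.16
  G: 0 + 1(4.188) = 4.188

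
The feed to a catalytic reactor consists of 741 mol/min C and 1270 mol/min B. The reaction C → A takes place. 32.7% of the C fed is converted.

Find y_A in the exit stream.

0.12

C reacted = 0.327 × 741 = 242.3 mol/min; ν_C = −1, so ξ = 242.3/1 = 242.3 mol/min.
Outlet amounts (n = n₀ + ν ξ):
  C: 741 − 1(242.3) = 498.7
  A: 0 + 1(242.3) = 242.3
  B: 1270 (inert)
Total out = 2011 mol/min; y_A = 242.3 / 2011 = 0.1205.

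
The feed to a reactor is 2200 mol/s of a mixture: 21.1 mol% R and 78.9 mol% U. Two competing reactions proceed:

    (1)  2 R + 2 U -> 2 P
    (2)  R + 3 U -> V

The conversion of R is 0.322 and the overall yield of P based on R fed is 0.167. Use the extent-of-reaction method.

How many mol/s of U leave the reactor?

1440 mol/s

Yield of P: 2ξ₁ / 464.2 = 0.167 → ξ₁ = 38.76 mol/s.
Conversion of R: 2ξ₁ + 1ξ₂ = 0.322 × 464.2 = 149.5 → ξ₂ = 71.95 mol/s.
Outlet amounts (n = n₀ + Σ ν·ξ):
  R: 464.2 − 2(38.76) − 1(71.95) = 314.7
  U: 1736 − 2(38.76) − 3(71.95) = 1442
  P: 0 + 2(38.76) = 77.52
  V: 0 + 1(71.95) = 71.95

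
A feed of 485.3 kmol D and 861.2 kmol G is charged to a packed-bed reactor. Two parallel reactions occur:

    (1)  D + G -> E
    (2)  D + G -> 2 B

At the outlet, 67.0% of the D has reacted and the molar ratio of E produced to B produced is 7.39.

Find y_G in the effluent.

0.514

Conversion of D: D consumed = 0.67 × 485.3 = 325.2 kmol = 1ξ₁ + 1ξ₂.
Selectivity: 1ξ₁ / (2ξ₂) = 7.39 → ξ₁ = 14.78 ξ₂.
Substitute: (1·14.78 + 1) ξ₂ = 325.2 → ξ₂ = 20.61 kmol, ξ₁ = 304.5 kmol.
Outlet amounts (n = n₀ + Σ ν·ξ):
  D: 485.3 − 1(304.5) − 1(20.61) = 160.1
  G: 861.2 − 1(304.5) − 1(20.61) = 536
  E: 0 + 1(304.5) = 304.5
  B: 0 + 2(20.61) = 41.21
Total out = 1042 kmol; y_G = 536 / 1042 = 0.5145.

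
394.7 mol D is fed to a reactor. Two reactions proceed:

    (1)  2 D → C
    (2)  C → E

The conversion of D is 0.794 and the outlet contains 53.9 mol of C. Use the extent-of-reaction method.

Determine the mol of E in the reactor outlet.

103 mol

Conversion of D: D consumed = 2ξ₁ = 0.794 × 394.7 → ξ₁ = 156.7 mol.
C balance: n_C = 0 + 1ξ₁ − 1ξ₂ = 53.9 → ξ₂ = (1·156.7 − 53.9)/1 = 102.8 mol.
Outlet amounts (n = n₀ + Σ ν·ξ):
  D: 394.7 − 2(156.7) = 81.31
  C: 0 + 1(156.7) − 1(102.8) = 53.9
  E: 0 + 1(102.8) = 102.8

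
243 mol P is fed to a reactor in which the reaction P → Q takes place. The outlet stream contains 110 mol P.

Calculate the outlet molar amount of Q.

For P: n = n₀ − 1ξ → 110 = 243 − 1ξ, giving ξ = 133 mol.
Outlet amounts (n = n₀ + ν ξ):
  P: 243 − 1(133) = 110
  Q: 0 + 1(133) = 133

133 mol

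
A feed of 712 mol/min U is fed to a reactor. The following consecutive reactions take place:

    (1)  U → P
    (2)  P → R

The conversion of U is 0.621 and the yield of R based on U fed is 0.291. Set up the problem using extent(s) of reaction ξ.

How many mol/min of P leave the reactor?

Conversion of U: U consumed = 1ξ₁ = 0.621 × 712 → ξ₁ = 442.2 mol/min.
Yield of R: 1ξ₂ / 712 = 0.291 → ξ₂ = 207.2 mol/min.
Outlet amounts (n = n₀ + Σ ν·ξ):
  U: 712 − 1(442.2) = 269.8
  P: 0 + 1(442.2) − 1(207.2) = 235
  R: 0 + 1(207.2) = 207.2

235 mol/min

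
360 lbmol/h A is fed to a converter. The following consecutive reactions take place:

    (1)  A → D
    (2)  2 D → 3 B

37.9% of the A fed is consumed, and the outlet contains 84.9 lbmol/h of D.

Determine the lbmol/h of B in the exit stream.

Conversion of A: A consumed = 1ξ₁ = 0.379 × 360 → ξ₁ = 136.4 lbmol/h.
D balance: n_D = 0 + 1ξ₁ − 2ξ₂ = 84.9 → ξ₂ = (1·136.4 − 84.9)/2 = 25.77 lbmol/h.
Outlet amounts (n = n₀ + Σ ν·ξ):
  A: 360 − 1(136.4) = 223.6
  D: 0 + 1(136.4) − 2(25.77) = 84.9
  B: 0 + 3(25.77) = 77.31

77.3 lbmol/h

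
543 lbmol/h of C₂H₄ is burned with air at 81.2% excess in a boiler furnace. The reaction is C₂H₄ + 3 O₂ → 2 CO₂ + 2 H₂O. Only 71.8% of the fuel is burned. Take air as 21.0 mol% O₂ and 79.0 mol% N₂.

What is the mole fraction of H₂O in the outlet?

Stoichiometric O₂ = 3 × 543 = 1629 lbmol/h; O₂ fed = 1629 × 1.812 = 2952 lbmol/h.
N₂ fed = 2952 × 79/21 = 11100 lbmol/h.
Fuel reacted = 0.718 × 543 → ξ = 389.9 lbmol/h.
Outlet (n = n₀ + ν ξ):
  C₂H₄: 543 − 1(389.9) = 153.1
  O₂: 2952 − 3(389.9) = 1782
  N₂: 11100 (inert)
  CO₂: 0 + 2(389.9) = 779.7
  H₂O: 0 + 2(389.9) = 779.7
Total out = 14600 lbmol/h; y_H₂O = 779.7 / 14600 = 0.05341.

0.0534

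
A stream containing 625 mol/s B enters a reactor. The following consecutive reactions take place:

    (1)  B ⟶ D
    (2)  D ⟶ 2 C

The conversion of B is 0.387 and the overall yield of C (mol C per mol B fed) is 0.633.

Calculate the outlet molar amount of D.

Conversion of B: B consumed = 1ξ₁ = 0.387 × 625 → ξ₁ = 241.9 mol/s.
Yield of C: 2ξ₂ / 625 = 0.633 → ξ₂ = 197.8 mol/s.
Outlet amounts (n = n₀ + Σ ν·ξ):
  B: 625 − 1(241.9) = 383.1
  D: 0 + 1(241.9) − 1(197.8) = 44.06
  C: 0 + 2(197.8) = 395.6

44.1 mol/s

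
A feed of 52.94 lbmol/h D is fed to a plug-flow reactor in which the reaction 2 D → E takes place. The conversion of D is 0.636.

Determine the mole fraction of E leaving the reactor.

D reacted = 0.636 × 52.94 = 33.67 lbmol/h; ν_D = −2, so ξ = 33.67/2 = 16.83 lbmol/h.
Outlet amounts (n = n₀ + ν ξ):
  D: 52.94 − 2(16.83) = 19.27
  E: 0 + 1(16.83) = 16.83
Total out = 36.11 lbmol/h; y_E = 16.83 / 36.11 = 0.4663.

0.466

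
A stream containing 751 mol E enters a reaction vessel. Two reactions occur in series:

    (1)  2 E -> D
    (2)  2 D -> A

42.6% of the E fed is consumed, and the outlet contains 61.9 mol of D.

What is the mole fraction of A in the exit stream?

0.0905

Conversion of E: E consumed = 2ξ₁ = 0.426 × 751 → ξ₁ = 160 mol.
D balance: n_D = 0 + 1ξ₁ − 2ξ₂ = 61.9 → ξ₂ = (1·160 − 61.9)/2 = 49.03 mol.
Outlet amounts (n = n₀ + Σ ν·ξ):
  E: 751 − 2(160) = 431.1
  D: 0 + 1(160) − 2(49.03) = 61.9
  A: 0 + 1(49.03) = 49.03
Total out = 542 mol; y_A = 49.03 / 542 = 0.09046.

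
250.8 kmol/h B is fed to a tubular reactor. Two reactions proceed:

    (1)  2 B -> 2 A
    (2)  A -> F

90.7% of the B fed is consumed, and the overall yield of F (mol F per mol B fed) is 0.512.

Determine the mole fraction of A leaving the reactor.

0.395

Conversion of B: B consumed = 2ξ₁ = 0.907 × 250.8 → ξ₁ = 113.7 kmol/h.
Yield of F: 1ξ₂ / 250.8 = 0.512 → ξ₂ = 128.4 kmol/h.
Outlet amounts (n = n₀ + Σ ν·ξ):
  B: 250.8 − 2(113.7) = 23.32
  A: 0 + 2(113.7) − 1(128.4) = 99.07
  F: 0 + 1(128.4) = 128.4
Total out = 250.8 kmol/h; y_A = 99.07 / 250.8 = 0.395.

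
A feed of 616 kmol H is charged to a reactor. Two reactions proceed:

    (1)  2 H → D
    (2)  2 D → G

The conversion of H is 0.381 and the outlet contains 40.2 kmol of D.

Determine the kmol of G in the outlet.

38.6 kmol

Conversion of H: H consumed = 2ξ₁ = 0.381 × 616 → ξ₁ = 117.3 kmol.
D balance: n_D = 0 + 1ξ₁ − 2ξ₂ = 40.2 → ξ₂ = (1·117.3 − 40.2)/2 = 38.57 kmol.
Outlet amounts (n = n₀ + Σ ν·ξ):
  H: 616 − 2(117.3) = 381.3
  D: 0 + 1(117.3) − 2(38.57) = 40.2
  G: 0 + 1(38.57) = 38.57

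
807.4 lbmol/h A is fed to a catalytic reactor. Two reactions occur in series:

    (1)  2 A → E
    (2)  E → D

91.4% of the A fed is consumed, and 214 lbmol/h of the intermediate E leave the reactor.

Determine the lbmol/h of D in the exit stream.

Conversion of A: A consumed = 2ξ₁ = 0.914 × 807.4 → ξ₁ = 369 lbmol/h.
E balance: n_E = 0 + 1ξ₁ − 1ξ₂ = 214 → ξ₂ = (1·369 − 214)/1 = 155 lbmol/h.
Outlet amounts (n = n₀ + Σ ν·ξ):
  A: 807.4 − 2(369) = 69.44
  E: 0 + 1(369) − 1(155) = 214
  D: 0 + 1(155) = 155

155 lbmol/h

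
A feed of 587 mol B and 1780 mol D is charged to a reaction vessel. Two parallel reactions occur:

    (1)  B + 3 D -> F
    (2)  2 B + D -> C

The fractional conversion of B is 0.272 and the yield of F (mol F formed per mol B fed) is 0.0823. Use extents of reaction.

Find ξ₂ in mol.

ξ₂ = 55.7 mol

Yield of F: 1ξ₁ / 587 = 0.0823 → ξ₁ = 48.31 mol.
Conversion of B: 1ξ₁ + 2ξ₂ = 0.272 × 587 = 159.7 → ξ₂ = 55.68 mol.
Outlet amounts (n = n₀ + Σ ν·ξ):
  B: 587 − 1(48.31) − 2(55.68) = 427.3
  D: 1780 − 3(48.31) − 1(55.68) = 1579
  F: 0 + 1(48.31) = 48.31
  C: 0 + 1(55.68) = 55.68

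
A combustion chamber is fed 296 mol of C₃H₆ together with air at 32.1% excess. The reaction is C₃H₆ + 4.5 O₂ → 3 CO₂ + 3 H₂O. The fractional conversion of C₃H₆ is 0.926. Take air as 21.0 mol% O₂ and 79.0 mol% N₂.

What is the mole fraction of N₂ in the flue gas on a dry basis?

0.828

Stoichiometric O₂ = 4.5 × 296 = 1332 mol; O₂ fed = 1332 × 1.321 = 1760 mol.
N₂ fed = 1760 × 79/21 = 6619 mol.
Fuel reacted = 0.926 × 296 → ξ = 274.1 mol.
Outlet (n = n₀ + ν ξ):
  C₃H₆: 296 − 1(274.1) = 21.9
  O₂: 1760 − 4.5(274.1) = 526.1
  N₂: 6619 (inert)
  CO₂: 0 + 3(274.1) = 822.3
  H₂O: 0 + 3(274.1) = 822.3
Dry total = 7990 mol; y_N₂ (dry) = 6619 / 7990 = 0.8285.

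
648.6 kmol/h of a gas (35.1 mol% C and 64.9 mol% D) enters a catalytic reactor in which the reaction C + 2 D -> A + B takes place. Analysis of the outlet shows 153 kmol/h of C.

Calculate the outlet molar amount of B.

74.7 kmol/h

For C: n = n₀ − 1ξ → 153 = 227.7 − 1ξ, giving ξ = 74.66 kmol/h.
Outlet amounts (n = n₀ + ν ξ):
  C: 227.7 − 1(74.66) = 153
  D: 420.9 − 2(74.66) = 271.6
  A: 0 + 1(74.66) = 74.66
  B: 0 + 1(74.66) = 74.66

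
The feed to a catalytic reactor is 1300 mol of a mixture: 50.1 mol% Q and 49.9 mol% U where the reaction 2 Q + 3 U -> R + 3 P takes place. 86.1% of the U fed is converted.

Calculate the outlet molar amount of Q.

U reacted = 0.861 × 648.7 = 558.5 mol; ν_U = −3, so ξ = 558.5/3 = 186.2 mol.
Outlet amounts (n = n₀ + ν ξ):
  Q: 651.3 − 2(186.2) = 278.9
  U: 648.7 − 3(186.2) = 90.17
  R: 0 + 1(186.2) = 186.2
  P: 0 + 3(186.2) = 558.5

279 mol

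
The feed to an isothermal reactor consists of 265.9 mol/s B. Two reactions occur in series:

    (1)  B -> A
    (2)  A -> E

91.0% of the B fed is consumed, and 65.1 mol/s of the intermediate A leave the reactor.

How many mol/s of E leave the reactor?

Conversion of B: B consumed = 1ξ₁ = 0.91 × 265.9 → ξ₁ = 242 mol/s.
A balance: n_A = 0 + 1ξ₁ − 1ξ₂ = 65.1 → ξ₂ = (1·242 − 65.1)/1 = 176.9 mol/s.
Outlet amounts (n = n₀ + Σ ν·ξ):
  B: 265.9 − 1(242) = 23.93
  A: 0 + 1(242) − 1(176.9) = 65.1
  E: 0 + 1(176.9) = 176.9

177 mol/s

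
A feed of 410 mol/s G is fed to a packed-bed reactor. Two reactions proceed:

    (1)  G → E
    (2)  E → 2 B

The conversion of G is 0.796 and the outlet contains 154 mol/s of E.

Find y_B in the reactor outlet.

0.592

Conversion of G: G consumed = 1ξ₁ = 0.796 × 410 → ξ₁ = 326.4 mol/s.
E balance: n_E = 0 + 1ξ₁ − 1ξ₂ = 154 → ξ₂ = (1·326.4 − 154)/1 = 172.4 mol/s.
Outlet amounts (n = n₀ + Σ ν·ξ):
  G: 410 − 1(326.4) = 83.64
  E: 0 + 1(326.4) − 1(172.4) = 154
  B: 0 + 2(172.4) = 344.7
Total out = 582.4 mol/s; y_B = 344.7 / 582.4 = 0.5919.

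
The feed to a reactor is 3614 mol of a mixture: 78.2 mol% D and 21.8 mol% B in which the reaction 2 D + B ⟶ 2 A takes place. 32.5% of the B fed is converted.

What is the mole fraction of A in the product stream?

B reacted = 0.325 × 787.9 = 256.1 mol; ν_B = −1, so ξ = 256.1/1 = 256.1 mol.
Outlet amounts (n = n₀ + ν ξ):
  D: 2826 − 2(256.1) = 2314
  B: 787.9 − 1(256.1) = 531.8
  A: 0 + 2(256.1) = 512.1
Total out = 3358 mol; y_A = 512.1 / 3358 = 0.1525.

0.153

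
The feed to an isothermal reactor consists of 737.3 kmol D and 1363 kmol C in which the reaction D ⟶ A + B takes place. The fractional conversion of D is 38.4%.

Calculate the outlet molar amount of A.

283 kmol

D reacted = 0.384 × 737.3 = 283.1 kmol; ν_D = −1, so ξ = 283.1/1 = 283.1 kmol.
Outlet amounts (n = n₀ + ν ξ):
  D: 737.3 − 1(283.1) = 454.2
  A: 0 + 1(283.1) = 283.1
  B: 0 + 1(283.1) = 283.1
  C: 1363 (inert)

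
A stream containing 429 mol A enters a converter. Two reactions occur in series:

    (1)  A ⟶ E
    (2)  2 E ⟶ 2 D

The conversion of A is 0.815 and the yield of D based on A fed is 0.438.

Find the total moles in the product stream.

429 mol

Conversion of A: A consumed = 1ξ₁ = 0.815 × 429 → ξ₁ = 349.6 mol.
Yield of D: 2ξ₂ / 429 = 0.438 → ξ₂ = 93.95 mol.
Outlet amounts (n = n₀ + Σ ν·ξ):
  A: 429 − 1(349.6) = 79.37
  E: 0 + 1(349.6) − 2(93.95) = 161.7
  D: 0 + 2(93.95) = 187.9
Total out = 79.37 + 161.7 + 187.9 = 429 mol.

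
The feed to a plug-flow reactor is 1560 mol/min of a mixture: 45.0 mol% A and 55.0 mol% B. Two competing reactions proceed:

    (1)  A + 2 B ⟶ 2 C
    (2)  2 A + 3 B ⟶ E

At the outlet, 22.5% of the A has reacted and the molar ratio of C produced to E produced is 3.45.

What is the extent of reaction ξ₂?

Conversion of A: A consumed = 0.225 × 702 = 158 mol/min = 1ξ₁ + 2ξ₂.
Selectivity: 2ξ₁ / (1ξ₂) = 3.45 → ξ₁ = 1.725 ξ₂.
Substitute: (1·1.725 + 2) ξ₂ = 158 → ξ₂ = 42.4 mol/min, ξ₁ = 73.14 mol/min.
Outlet amounts (n = n₀ + Σ ν·ξ):
  A: 702 − 1(73.14) − 2(42.4) = 544
  B: 858 − 2(73.14) − 3(42.4) = 584.5
  C: 0 + 2(73.14) = 146.3
  E: 0 + 1(42.4) = 42.4

ξ₂ = 42.4 mol/min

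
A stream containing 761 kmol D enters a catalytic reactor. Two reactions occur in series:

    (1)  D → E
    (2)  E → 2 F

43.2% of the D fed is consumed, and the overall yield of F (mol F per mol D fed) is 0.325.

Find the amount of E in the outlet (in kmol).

205 kmol

Conversion of D: D consumed = 1ξ₁ = 0.432 × 761 → ξ₁ = 328.8 kmol.
Yield of F: 2ξ₂ / 761 = 0.325 → ξ₂ = 123.7 kmol.
Outlet amounts (n = n₀ + Σ ν·ξ):
  D: 761 − 1(328.8) = 432.2
  E: 0 + 1(328.8) − 1(123.7) = 205.1
  F: 0 + 2(123.7) = 247.3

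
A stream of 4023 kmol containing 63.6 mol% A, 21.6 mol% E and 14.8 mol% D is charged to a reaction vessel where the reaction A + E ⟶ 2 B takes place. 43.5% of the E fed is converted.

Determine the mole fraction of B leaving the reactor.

E reacted = 0.435 × 869 = 378 kmol; ν_E = −1, so ξ = 378/1 = 378 kmol.
Outlet amounts (n = n₀ + ν ξ):
  A: 2559 − 1(378) = 2181
  E: 869 − 1(378) = 491
  B: 0 + 2(378) = 756
  D: 595.4 (inert)
Total out = 4023 kmol; y_B = 756 / 4023 = 0.1879.

0.188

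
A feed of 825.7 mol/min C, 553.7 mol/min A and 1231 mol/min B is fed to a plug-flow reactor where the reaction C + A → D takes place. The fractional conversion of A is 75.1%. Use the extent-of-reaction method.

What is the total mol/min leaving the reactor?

2190 mol/min

A reacted = 0.751 × 553.7 = 415.8 mol/min; ν_A = −1, so ξ = 415.8/1 = 415.8 mol/min.
Outlet amounts (n = n₀ + ν ξ):
  C: 825.7 − 1(415.8) = 409.9
  A: 553.7 − 1(415.8) = 137.9
  D: 0 + 1(415.8) = 415.8
  B: 1231 (inert)
Total out = 409.9 + 137.9 + 415.8 + 1231 = 2195 mol/min.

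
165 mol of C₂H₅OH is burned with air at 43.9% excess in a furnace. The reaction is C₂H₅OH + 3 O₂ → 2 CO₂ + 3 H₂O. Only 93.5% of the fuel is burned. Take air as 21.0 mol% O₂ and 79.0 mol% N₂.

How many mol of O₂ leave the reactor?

249 mol

Stoichiometric O₂ = 3 × 165 = 495 mol; O₂ fed = 495 × 1.439 = 712.3 mol.
N₂ fed = 712.3 × 79/21 = 2680 mol.
Fuel reacted = 0.935 × 165 → ξ = 154.3 mol.
Outlet (n = n₀ + ν ξ):
  C₂H₅OH: 165 − 1(154.3) = 10.72
  O₂: 712.3 − 3(154.3) = 249.5
  N₂: 2680 (inert)
  CO₂: 0 + 2(154.3) = 308.6
  H₂O: 0 + 3(154.3) = 462.8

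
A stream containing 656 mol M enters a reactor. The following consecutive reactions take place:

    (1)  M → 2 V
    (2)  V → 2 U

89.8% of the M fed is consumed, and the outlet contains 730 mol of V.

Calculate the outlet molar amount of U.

Conversion of M: M consumed = 1ξ₁ = 0.898 × 656 → ξ₁ = 589.1 mol.
V balance: n_V = 0 + 2ξ₁ − 1ξ₂ = 730 → ξ₂ = (2·589.1 − 730)/1 = 448.2 mol.
Outlet amounts (n = n₀ + Σ ν·ξ):
  M: 656 − 1(589.1) = 66.91
  V: 0 + 2(589.1) − 1(448.2) = 730
  U: 0 + 2(448.2) = 896.4

896 mol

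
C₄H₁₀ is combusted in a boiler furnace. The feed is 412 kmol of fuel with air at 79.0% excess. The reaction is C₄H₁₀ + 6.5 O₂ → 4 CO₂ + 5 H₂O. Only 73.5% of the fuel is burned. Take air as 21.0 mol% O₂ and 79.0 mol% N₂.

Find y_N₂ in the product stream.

0.761

Stoichiometric O₂ = 6.5 × 412 = 2678 kmol; O₂ fed = 2678 × 1.790 = 4794 kmol.
N₂ fed = 4794 × 79/21 = 18030 kmol.
Fuel reacted = 0.735 × 412 → ξ = 302.8 kmol.
Outlet (n = n₀ + ν ξ):
  C₄H₁₀: 412 − 1(302.8) = 109.2
  O₂: 4794 − 6.5(302.8) = 2825
  N₂: 18030 (inert)
  CO₂: 0 + 4(302.8) = 1211
  H₂O: 0 + 5(302.8) = 1514
Total out = 23690 kmol; y_N₂ = 18030 / 23690 = 0.7611.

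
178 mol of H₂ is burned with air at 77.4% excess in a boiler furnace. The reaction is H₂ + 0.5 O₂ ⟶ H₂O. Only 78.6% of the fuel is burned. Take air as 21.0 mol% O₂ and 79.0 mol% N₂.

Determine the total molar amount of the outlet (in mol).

860 mol

Stoichiometric O₂ = 0.5 × 178 = 89 mol; O₂ fed = 89 × 1.774 = 157.9 mol.
N₂ fed = 157.9 × 79/21 = 594 mol.
Fuel reacted = 0.786 × 178 → ξ = 139.9 mol.
Outlet (n = n₀ + ν ξ):
  H₂: 178 − 1(139.9) = 38.09
  O₂: 157.9 − 0.5(139.9) = 87.93
  N₂: 594 (inert)
  H₂O: 0 + 1(139.9) = 139.9
Total out = 38.09 + 87.93 + 594 + 139.9 = 859.9 mol.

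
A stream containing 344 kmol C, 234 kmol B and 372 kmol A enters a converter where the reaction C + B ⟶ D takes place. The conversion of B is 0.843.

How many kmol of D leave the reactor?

B reacted = 0.843 × 234 = 197.3 kmol; ν_B = −1, so ξ = 197.3/1 = 197.3 kmol.
Outlet amounts (n = n₀ + ν ξ):
  C: 344 − 1(197.3) = 146.7
  B: 234 − 1(197.3) = 36.74
  D: 0 + 1(197.3) = 197.3
  A: 372 (inert)

197 kmol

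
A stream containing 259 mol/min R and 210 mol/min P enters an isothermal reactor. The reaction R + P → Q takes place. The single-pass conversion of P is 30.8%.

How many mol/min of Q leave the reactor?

P reacted = 0.308 × 210 = 64.68 mol/min; ν_P = −1, so ξ = 64.68/1 = 64.68 mol/min.
Outlet amounts (n = n₀ + ν ξ):
  R: 259 − 1(64.68) = 194.3
  P: 210 − 1(64.68) = 145.3
  Q: 0 + 1(64.68) = 64.68

64.7 mol/min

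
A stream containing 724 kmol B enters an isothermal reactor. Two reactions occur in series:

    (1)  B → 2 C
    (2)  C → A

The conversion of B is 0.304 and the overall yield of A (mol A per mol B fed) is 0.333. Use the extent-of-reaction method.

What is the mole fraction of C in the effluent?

0.211

Conversion of B: B consumed = 1ξ₁ = 0.304 × 724 → ξ₁ = 220.1 kmol.
Yield of A: 1ξ₂ / 724 = 0.333 → ξ₂ = 241.1 kmol.
Outlet amounts (n = n₀ + Σ ν·ξ):
  B: 724 − 1(220.1) = 503.9
  C: 0 + 2(220.1) − 1(241.1) = 199.1
  A: 0 + 1(241.1) = 241.1
Total out = 944.1 kmol; y_C = 199.1 / 944.1 = 0.2109.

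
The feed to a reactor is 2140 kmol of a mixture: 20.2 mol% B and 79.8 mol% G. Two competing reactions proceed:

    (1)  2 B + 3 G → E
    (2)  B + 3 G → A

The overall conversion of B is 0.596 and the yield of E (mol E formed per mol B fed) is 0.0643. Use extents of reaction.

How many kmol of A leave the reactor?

Yield of E: 1ξ₁ / 432.3 = 0.0643 → ξ₁ = 27.8 kmol.
Conversion of B: 2ξ₁ + 1ξ₂ = 0.596 × 432.3 = 257.6 → ξ₂ = 202 kmol.
Outlet amounts (n = n₀ + Σ ν·ξ):
  B: 432.3 − 2(27.8) − 1(202) = 174.6
  G: 1708 − 3(27.8) − 3(202) = 1018
  E: 0 + 1(27.8) = 27.8
  A: 0 + 1(202) = 202

202 kmol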